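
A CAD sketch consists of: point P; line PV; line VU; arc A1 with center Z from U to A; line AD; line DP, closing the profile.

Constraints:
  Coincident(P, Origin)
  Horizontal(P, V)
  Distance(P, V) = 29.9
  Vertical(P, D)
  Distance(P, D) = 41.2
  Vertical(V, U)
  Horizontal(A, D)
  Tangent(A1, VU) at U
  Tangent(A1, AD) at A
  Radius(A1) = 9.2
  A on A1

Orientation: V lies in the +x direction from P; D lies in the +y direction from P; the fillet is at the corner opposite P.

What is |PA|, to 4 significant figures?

46.11

P is at the origin; PV is horizontal with |PV| = 29.9 and V on the +x side, so V = (29.90, 0.000). P and D share the same x with |PD| = 41.2 and D on the +y side, so D = (0.000, 41.20). The virtual corner opposite P is at (29.90, 41.20). A1 meets VU tangentially, so ZU is at right angles to VU and tangency of A1 to AD means the radius ZA is perpendicular to AD, with radius 9.2, so the center Z sits 9.2 in from both sides at Z = (20.70, 32.00). That places the tangent points at U = (29.90, 32.00) on VU and A = (20.70, 41.20) on AD. Then |PA| = |A − P| = 46.11.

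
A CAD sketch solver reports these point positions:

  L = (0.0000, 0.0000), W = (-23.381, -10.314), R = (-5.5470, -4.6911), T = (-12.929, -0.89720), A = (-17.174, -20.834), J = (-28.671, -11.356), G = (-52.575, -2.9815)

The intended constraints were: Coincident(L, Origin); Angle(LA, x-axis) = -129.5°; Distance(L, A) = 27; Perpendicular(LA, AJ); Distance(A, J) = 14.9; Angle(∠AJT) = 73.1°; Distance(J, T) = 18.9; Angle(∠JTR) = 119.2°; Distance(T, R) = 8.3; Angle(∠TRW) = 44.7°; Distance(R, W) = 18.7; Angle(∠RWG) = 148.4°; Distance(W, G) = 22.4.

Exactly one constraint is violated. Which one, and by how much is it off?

Distance(W, G) = 22.4 — off by 7.70.

L = (0.00, 0.00) ✓; LA at -129.5° ✓; |LA| = 27.00 ✓; ∠(LA, AJ) = 90.00° ✓; |AJ| = 14.90 ✓; ∠AJT = 73.10° ✓; |JT| = 18.90 ✓; ∠JTR = 119.2° ✓; |TR| = 8.300 ✓; ∠TRW = 44.70° ✓; |RW| = 18.70 ✓; ∠RWG = 148.4° ✓; |WG| = 30.10 ✗.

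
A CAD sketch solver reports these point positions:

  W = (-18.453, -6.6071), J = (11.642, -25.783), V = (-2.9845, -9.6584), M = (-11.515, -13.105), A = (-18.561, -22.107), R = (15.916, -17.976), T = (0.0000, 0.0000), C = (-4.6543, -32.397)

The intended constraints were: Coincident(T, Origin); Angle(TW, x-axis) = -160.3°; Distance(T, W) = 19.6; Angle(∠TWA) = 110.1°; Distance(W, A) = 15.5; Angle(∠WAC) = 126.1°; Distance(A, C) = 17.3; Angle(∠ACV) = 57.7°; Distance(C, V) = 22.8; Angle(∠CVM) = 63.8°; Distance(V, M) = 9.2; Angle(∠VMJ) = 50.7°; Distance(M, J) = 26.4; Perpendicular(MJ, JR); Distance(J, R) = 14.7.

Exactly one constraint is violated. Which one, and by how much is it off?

Distance(J, R) = 14.7 — off by 5.80.

T = (0.00, 0.00) ✓; TW at -160.3° ✓; |TW| = 19.60 ✓; ∠TWA = 110.1° ✓; |WA| = 15.50 ✓; ∠WAC = 126.1° ✓; |AC| = 17.30 ✓; ∠ACV = 57.70° ✓; |CV| = 22.80 ✓; ∠CVM = 63.80° ✓; |VM| = 9.200 ✓; ∠VMJ = 50.70° ✓; |MJ| = 26.40 ✓; ∠(MJ, JR) = 90.00° ✓; |JR| = 8.900 ✗.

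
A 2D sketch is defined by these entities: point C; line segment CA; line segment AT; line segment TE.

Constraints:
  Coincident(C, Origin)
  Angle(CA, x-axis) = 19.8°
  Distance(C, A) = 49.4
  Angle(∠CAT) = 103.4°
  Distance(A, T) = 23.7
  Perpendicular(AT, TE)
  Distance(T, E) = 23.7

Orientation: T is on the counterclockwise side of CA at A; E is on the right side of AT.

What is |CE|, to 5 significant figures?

79.901

C is at the origin; CA runs at 19.8° with length 49.4, so A = 49.4·(cos 19.8°, sin 19.8°) = (46.480, 16.734). ∠CAT = 103.4°, so AT runs at 19.8° + (180° − 103.4°) = 96.400° from the x-axis; with |AT| = 23.7, T = A + 23.7·(cos 96.400°, sin 96.400°) = (43.838, 40.286). AT is perpendicular to TE; with |TE| = 23.7 on the right of AT, E = T + 23.7·(0.99377, 0.11147) = (67.390, 42.928). Then |CE| = |E − C| = 79.901.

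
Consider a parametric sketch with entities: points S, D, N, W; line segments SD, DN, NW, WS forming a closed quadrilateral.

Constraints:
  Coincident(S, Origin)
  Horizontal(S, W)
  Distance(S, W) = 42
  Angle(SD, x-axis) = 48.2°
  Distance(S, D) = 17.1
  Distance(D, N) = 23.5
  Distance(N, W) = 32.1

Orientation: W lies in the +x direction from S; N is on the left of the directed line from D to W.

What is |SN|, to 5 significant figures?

40.572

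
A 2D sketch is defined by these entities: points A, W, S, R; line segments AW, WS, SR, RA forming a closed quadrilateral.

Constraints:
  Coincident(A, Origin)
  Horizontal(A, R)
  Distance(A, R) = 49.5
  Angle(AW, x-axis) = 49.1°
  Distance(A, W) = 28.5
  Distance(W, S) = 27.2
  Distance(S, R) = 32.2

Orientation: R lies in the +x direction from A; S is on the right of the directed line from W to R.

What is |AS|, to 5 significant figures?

18.672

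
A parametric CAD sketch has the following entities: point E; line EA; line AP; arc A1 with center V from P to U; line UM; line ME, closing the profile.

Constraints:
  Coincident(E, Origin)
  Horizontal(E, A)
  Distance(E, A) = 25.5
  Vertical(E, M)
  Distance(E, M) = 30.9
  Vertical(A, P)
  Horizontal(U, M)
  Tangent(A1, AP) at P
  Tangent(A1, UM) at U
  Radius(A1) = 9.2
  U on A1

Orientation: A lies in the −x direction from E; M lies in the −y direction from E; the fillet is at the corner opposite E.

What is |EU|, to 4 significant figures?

34.94

The virtual corner opposite E is at (-25.50, -30.90). The tangent condition forces VP to be normal to AP and A1 meets UM tangentially, so VU is at right angles to UM, with radius 9.2, so the center V sits 9.2 in from both sides at V = (-16.30, -21.70). That places the tangent points at P = (-25.50, -21.70) on AP and U = (-16.30, -30.90) on UM. Then |EU| = |U − E| = 34.94.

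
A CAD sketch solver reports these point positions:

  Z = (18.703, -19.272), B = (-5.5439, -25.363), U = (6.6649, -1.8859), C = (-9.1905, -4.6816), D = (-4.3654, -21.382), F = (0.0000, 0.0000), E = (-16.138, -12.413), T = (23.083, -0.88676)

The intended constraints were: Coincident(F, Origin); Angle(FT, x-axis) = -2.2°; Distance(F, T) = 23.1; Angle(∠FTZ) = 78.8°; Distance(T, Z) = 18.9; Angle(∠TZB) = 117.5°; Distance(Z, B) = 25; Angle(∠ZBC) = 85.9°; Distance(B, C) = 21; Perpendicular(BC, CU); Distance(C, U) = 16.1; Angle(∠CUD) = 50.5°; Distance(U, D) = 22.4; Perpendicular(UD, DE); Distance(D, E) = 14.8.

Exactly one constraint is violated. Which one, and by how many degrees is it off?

Perpendicular(UD, DE) — off by 7.80°.

F = (0.00, 0.00) ✓; FT at -2.200° ✓; |FT| = 23.10 ✓; ∠FTZ = 78.80° ✓; |TZ| = 18.90 ✓; ∠TZB = 117.5° ✓; |ZB| = 25.00 ✓; ∠ZBC = 85.90° ✓; |BC| = 21.00 ✓; ∠(BC, CU) = 90.00° ✓; |CU| = 16.10 ✓; ∠CUD = 50.50° ✓; |UD| = 22.40 ✓; ∠(UD, DE) = 97.80° ✗; |DE| = 14.80 ✓.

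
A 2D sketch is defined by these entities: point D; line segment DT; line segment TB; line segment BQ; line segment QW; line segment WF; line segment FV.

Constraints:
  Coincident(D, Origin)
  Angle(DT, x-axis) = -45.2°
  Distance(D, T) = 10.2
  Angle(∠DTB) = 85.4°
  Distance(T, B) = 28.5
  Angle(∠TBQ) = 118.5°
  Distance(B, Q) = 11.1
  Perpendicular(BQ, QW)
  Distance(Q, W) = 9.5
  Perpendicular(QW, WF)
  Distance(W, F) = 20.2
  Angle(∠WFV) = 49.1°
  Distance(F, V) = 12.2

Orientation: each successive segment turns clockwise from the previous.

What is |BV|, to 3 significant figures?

1.15

QW is perpendicular to WF, so WF runs at -21.3°; with |WF| = 20.2, F = (-2.65, -20.1). ∠WFV = 49.1° gives FV at -152° from the x-axis; with |FV| = 12.2, V = (-13.4, -25.8). Then |BV| = |V − B| = 1.15.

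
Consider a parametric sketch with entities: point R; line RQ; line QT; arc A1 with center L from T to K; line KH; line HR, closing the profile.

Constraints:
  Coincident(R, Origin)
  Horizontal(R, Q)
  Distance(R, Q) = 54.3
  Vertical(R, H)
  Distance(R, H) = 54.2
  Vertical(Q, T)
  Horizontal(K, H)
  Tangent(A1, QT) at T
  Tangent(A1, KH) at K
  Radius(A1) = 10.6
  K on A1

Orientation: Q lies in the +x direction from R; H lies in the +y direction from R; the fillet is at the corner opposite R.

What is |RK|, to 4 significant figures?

69.62

The virtual corner opposite R is at (54.30, 54.20). The tangent condition forces LT to be normal to QT and tangency of A1 to KH means the radius LK is perpendicular to KH, with radius 10.6, so the center L sits 10.6 in from both sides at L = (43.70, 43.60). That places the tangent points at T = (54.30, 43.60) on QT and K = (43.70, 54.20) on KH. Then |RK| = |K − R| = 69.62.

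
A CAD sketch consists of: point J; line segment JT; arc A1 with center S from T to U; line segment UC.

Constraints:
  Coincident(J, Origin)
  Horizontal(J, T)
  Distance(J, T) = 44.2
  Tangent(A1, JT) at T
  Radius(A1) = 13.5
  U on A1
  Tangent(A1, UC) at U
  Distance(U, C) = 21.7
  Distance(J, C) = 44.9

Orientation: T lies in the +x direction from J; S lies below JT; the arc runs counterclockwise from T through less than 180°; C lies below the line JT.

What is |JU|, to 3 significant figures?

33.2

Checks: J = (0.00, 0.00) ✓; |SU| = 13.50 ✓; ∠(SU, UC) = 90.00° ✓; |UC| = 21.70 ✓; |JC| = 44.90 ✓.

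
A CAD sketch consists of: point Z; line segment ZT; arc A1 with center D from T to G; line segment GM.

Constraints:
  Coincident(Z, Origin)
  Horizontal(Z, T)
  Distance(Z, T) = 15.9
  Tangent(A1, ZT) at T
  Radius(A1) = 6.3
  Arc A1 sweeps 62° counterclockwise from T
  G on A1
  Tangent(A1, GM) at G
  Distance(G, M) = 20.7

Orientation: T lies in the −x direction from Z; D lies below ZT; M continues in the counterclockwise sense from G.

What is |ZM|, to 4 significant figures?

37.94

Z is at the origin; Z and T share the same y with |ZT| = 15.9 and T on the −x side, so T = (-15.90, 0.000). The tangent condition forces DT to be normal to ZT, so D = T + (0, -6.3) = (-15.90, -6.300). On A1, T sits at bearing 90° from D; a 62° counterclockwise sweep puts G at bearing 152°, so G = D + 6.3·(cos 152°, sin 152°) = (-21.46, -3.342). Since A1 is tangent to GM there, DG ⟂ GM, so GM runs along (−sin 152°, cos 152°); with |GM| = 20.7, M = (-31.18, -21.62). Then |ZM| = |M − Z| = 37.94.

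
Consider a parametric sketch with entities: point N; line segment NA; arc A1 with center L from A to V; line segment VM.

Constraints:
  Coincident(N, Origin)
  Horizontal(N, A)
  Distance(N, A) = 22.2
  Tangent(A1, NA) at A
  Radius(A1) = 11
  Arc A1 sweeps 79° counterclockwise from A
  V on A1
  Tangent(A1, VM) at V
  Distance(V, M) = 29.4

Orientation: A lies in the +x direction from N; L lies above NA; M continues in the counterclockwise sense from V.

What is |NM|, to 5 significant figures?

54.004

On A1, A sits at bearing -90° from L; a 79° counterclockwise sweep puts V at bearing -11°, so V = L + 11.0·(cos -11°, sin -11°) = (32.998, 8.9011). Since A1 is tangent to VM there, LV ⟂ VM, so VM runs along (−sin -11°, cos -11°); with |VM| = 29.4, M = (38.608, 37.761). Then |NM| = |M − N| = 54.004.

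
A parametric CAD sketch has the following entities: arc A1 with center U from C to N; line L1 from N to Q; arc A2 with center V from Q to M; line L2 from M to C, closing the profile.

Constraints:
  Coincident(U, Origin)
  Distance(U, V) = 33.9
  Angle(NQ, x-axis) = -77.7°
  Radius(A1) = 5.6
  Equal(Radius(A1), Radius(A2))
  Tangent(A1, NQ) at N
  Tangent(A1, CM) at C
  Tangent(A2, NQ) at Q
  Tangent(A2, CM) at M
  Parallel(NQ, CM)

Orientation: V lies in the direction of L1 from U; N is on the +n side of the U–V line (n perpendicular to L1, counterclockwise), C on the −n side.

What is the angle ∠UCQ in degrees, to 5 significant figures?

71.717°

Tangency of A1 to both parallel lines with radius 5.6 puts N and C at U ± 5.6·n: N = (5.4715, 1.1930), C = (-5.4715, -1.1930). Equal radii place Q and M the same way about V: Q = V + 5.6·n = (12.693, -31.929), M = V − 5.6·n = (1.7503, -34.315). Then cos ∠UCQ = CU·CQ / (|CU||CQ|), giving 71.717°.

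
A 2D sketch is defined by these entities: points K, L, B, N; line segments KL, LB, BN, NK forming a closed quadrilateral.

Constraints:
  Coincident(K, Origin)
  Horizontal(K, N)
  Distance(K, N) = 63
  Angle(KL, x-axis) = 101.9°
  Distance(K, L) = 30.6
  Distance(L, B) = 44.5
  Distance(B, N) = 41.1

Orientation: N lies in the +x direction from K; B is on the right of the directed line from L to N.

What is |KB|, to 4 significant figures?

22.54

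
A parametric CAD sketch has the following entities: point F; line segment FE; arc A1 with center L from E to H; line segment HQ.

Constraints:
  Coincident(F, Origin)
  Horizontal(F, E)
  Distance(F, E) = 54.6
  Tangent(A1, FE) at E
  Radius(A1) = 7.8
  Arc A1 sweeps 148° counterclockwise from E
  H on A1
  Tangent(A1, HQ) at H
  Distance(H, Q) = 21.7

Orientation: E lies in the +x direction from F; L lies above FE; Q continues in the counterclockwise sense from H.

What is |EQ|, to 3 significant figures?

29.6

F is at the origin; FE is horizontal with |FE| = 54.6 and E on the +x side, so E = (54.6, 0.00). A1 meets FE tangentially, so LE is at right angles to FE, so L = E + (0, 7.8) = (54.6, 7.80). On A1, E sits at bearing -90° from L; a 148° counterclockwise sweep puts H at bearing 58°, so H = L + 7.8·(cos 58°, sin 58°) = (58.7, 14.4). A1 meets HQ tangentially, so LH is at right angles to HQ, so HQ runs along (−sin 58°, cos 58°); with |HQ| = 21.7, Q = (40.3, 25.9). Then |EQ| = |Q − E| = 29.6.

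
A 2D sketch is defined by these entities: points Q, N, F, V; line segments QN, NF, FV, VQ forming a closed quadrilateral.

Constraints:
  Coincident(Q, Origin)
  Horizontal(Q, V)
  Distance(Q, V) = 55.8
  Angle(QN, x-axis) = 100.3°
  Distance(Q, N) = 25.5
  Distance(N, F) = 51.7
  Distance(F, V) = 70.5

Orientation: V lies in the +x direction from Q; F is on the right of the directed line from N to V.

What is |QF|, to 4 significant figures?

28.05

Q is at the origin; QV is horizontal with |QV| = 55.8 and V in +x, so V = (55.8, 0). QN runs at 100.3° with |QN| = 25.5, so N = (-4.559, 25.09). F is determined by |NF| = 51.7 and |FV| = 70.5 together: it lies at the intersection of circle(N, 51.7) and circle(V, 70.5). With |NV| = 65.37, the foot of the radical line on NV is 15.11 from N and the perpendicular offset is √(51.7² − 15.11²) = 49.44. Taking the right-of-NV solution: F = (-9.584, -26.37).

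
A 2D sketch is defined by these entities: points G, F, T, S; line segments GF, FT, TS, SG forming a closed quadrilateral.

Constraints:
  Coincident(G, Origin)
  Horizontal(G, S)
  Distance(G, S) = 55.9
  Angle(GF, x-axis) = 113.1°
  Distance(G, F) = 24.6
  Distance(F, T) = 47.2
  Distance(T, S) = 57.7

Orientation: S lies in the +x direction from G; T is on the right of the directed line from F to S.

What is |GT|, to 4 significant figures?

23.05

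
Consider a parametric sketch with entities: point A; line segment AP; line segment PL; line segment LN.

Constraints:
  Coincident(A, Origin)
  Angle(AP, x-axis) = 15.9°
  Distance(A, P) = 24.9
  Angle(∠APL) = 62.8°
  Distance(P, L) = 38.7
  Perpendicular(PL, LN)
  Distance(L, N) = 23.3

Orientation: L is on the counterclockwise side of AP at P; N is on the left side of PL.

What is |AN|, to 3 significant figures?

27.3

A is at the origin; AP runs at 15.9° with length 24.9, so P = 24.9·(cos 15.9°, sin 15.9°) = (23.9, 6.82). ∠APL = 62.8°, so PL runs at 15.9° + (180° − 62.8°) = 133° from the x-axis; with |PL| = 38.7, L = P + 38.7·(cos 133°, sin 133°) = (-2.50, 35.1). The perpendicularity gives LN at right angles to PL; with |LN| = 23.3 on the left of PL, N = L + 23.3·(-0.730, -0.683) = (-19.5, 19.2). Then |AN| = |N − A| = 27.3.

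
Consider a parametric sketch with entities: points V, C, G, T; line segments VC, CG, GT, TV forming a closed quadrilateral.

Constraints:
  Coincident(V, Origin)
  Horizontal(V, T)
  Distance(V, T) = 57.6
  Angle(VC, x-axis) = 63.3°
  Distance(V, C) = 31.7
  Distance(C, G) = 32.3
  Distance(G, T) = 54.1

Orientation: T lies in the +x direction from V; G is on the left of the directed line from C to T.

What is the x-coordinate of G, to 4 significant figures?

37.85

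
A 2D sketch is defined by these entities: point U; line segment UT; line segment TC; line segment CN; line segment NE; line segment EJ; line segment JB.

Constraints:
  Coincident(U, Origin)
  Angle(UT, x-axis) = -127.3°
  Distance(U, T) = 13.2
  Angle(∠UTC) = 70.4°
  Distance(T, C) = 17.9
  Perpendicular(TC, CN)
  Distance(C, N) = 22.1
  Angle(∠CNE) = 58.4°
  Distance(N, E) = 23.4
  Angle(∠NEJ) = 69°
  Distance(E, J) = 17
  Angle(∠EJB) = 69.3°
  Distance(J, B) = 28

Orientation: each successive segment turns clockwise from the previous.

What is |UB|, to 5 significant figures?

20.516

U is at the origin; UT runs at -127.3° with length 13.2, so T = (-7.9990, -10.500). ∠UTC = 70.4° gives TC at 123.10° from the x-axis; with |TC| = 17.9, C = (-17.774, 4.4949). TC is perpendicular to CN, so CN runs at 33.100°; with |CN| = 22.1, N = (0.73931, 16.564). ∠CNE = 58.4° gives NE at -88.500° from the x-axis; with |NE| = 23.4, E = (1.3519, -6.8282). ∠NEJ = 69.0° gives EJ at 160.50° from the x-axis; with |EJ| = 17.0, J = (-14.673, -1.1535). ∠EJB = 69.3° gives JB at 49.800° from the x-axis; with |JB| = 28.0, B = (3.3998, 20.233). Then |UB| = |B − U| = 20.516.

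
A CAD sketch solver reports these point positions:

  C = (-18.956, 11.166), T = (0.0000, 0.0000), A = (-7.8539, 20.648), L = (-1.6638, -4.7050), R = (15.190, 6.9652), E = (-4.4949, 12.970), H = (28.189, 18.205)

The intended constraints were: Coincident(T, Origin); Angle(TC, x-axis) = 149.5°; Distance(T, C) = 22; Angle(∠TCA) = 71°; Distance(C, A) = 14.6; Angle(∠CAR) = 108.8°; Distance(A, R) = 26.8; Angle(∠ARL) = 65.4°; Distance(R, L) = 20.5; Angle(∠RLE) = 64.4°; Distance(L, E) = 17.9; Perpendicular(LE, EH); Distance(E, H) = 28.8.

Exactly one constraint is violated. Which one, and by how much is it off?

Distance(E, H) = 28.8 — off by 4.30.

T = (0.00, 0.00) ✓; TC at 149.5° ✓; |TC| = 22.00 ✓; ∠TCA = 71.00° ✓; |CA| = 14.60 ✓; ∠CAR = 108.8° ✓; |AR| = 26.80 ✓; ∠ARL = 65.40° ✓; |RL| = 20.50 ✓; ∠RLE = 64.40° ✓; |LE| = 17.90 ✓; ∠(LE, EH) = 90.00° ✓; |EH| = 33.10 ✗.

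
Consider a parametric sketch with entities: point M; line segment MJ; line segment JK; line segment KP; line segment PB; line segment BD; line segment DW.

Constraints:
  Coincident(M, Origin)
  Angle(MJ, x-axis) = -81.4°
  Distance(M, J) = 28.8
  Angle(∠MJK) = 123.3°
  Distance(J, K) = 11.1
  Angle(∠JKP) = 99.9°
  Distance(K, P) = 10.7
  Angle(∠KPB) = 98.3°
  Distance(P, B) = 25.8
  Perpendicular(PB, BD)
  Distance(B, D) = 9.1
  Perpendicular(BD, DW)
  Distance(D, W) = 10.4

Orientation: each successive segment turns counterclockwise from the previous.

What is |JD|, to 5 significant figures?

17.515

∠KPB = 98.3° gives PB at 137.10° from the x-axis; with |PB| = 25.8, B = (1.5674, -6.7444). The perpendicularity gives BD at right angles to PB, so BD runs at -132.90°; with |BD| = 9.1, D = (-4.6272, -13.410). Then |JD| = |D − J| = 17.515.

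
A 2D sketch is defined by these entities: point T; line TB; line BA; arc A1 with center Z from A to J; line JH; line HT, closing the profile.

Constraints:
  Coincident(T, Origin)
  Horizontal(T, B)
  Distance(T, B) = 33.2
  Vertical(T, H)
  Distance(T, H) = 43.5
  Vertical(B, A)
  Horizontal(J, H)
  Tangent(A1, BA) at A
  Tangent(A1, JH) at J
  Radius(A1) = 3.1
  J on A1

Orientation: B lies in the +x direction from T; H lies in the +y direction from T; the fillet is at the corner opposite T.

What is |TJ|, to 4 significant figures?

52.90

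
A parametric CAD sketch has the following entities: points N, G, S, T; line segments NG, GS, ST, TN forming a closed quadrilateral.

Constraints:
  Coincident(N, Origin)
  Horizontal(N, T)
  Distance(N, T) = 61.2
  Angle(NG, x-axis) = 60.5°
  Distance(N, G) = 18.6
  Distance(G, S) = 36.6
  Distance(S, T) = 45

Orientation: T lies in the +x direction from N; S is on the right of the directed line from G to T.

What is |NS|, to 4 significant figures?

27.56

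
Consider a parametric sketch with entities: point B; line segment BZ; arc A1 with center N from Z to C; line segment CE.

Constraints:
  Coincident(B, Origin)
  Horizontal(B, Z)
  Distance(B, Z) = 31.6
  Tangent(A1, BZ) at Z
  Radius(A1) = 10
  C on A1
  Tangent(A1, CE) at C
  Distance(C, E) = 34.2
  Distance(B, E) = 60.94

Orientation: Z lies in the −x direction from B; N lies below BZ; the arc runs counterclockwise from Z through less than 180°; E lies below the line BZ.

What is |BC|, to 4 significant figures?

42.75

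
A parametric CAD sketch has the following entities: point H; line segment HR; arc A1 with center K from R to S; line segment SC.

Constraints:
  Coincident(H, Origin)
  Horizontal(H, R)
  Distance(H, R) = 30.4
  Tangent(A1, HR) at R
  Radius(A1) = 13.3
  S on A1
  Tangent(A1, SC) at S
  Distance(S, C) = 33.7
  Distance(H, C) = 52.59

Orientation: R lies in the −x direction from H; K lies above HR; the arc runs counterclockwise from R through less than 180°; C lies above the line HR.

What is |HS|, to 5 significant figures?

22.654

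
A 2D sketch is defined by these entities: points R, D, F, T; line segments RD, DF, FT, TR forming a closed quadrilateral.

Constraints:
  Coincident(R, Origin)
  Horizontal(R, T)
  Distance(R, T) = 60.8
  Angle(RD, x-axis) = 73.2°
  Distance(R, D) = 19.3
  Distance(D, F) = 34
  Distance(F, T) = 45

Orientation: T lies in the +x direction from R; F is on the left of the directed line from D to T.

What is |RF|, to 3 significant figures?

50.2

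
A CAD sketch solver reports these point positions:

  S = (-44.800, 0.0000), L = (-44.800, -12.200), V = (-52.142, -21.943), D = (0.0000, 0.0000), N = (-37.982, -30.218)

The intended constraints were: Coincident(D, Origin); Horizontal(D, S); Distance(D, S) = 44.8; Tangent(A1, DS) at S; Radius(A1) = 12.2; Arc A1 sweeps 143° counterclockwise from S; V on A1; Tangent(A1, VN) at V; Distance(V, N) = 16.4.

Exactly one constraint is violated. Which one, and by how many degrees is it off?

Tangent(A1, VN) at V — off by 6.70°.

D = (0.00, 0.00) ✓; D.y = 0.00, S.y = 0.00 ✓; |DS| = 44.80 ✓; ∠(LS, SD) = 90.00° ✓; |LS| = 12.20 ✓; bearing(L→V) − bearing(L→S) = 143.0° ✓; |LV| = 12.20 ✓; ∠(LV, VN) = 83.30° ✗; |VN| = 16.40 ✓.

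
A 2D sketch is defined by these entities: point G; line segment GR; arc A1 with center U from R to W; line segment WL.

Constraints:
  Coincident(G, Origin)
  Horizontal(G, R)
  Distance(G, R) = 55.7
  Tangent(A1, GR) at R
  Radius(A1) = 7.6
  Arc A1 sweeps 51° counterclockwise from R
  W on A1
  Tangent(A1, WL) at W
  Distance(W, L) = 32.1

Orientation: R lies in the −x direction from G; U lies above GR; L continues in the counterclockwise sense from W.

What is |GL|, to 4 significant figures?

40.58

G is at the origin; G and R share the same y with |GR| = 55.7 and R on the −x side, so R = (-55.70, 0.000). A1 meets GR tangentially, so UR is at right angles to GR, so U = R + (0, 7.6) = (-55.70, 7.600). On A1, R sits at bearing -90° from U; a 51° counterclockwise sweep puts W at bearing -39°, so W = U + 7.6·(cos -39°, sin -39°) = (-49.79, 2.817). The tangent condition forces UW to be normal to WL, so WL runs along (−sin -39°, cos -39°); with |WL| = 32.1, L = (-29.59, 27.76). Then |GL| = |L − G| = 40.58.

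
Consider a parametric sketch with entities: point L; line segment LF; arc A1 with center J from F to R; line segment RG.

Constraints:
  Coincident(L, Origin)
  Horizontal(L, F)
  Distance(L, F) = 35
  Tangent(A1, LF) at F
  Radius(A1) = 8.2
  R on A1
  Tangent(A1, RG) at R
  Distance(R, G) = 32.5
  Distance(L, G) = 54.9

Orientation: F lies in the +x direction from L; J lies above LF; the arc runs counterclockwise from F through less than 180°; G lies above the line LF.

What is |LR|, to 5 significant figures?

44.148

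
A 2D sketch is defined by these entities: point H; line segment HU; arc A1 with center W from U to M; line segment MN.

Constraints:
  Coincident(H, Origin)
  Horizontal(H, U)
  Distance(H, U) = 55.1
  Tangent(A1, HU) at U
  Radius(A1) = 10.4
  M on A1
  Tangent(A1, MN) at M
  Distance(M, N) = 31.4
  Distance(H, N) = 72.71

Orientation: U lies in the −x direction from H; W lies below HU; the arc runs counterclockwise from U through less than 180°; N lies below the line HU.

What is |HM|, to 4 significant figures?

66.47

Checks: |WM| = 10.40 ✓; ∠(WM, MN) = 90.00° ✓; |MN| = 31.40 ✓; |HN| = 72.71 ✓.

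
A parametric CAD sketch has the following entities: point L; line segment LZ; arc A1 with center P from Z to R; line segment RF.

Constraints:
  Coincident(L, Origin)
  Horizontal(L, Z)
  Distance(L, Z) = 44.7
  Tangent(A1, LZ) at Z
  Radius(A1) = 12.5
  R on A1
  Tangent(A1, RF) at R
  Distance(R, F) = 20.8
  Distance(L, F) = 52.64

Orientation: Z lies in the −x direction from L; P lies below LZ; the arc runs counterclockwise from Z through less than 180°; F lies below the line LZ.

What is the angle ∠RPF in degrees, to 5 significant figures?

58.996°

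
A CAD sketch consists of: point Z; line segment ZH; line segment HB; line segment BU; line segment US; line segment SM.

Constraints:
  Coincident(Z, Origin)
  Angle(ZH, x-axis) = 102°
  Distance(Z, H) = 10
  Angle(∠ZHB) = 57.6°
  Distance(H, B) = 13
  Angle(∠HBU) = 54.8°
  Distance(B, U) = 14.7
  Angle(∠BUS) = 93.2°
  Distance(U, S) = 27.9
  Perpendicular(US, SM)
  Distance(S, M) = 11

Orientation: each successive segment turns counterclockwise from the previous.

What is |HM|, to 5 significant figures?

17.985

Z is at the origin; ZH runs at 102.0° with length 10.0, so H = (-2.0791, 9.7815). ∠ZHB = 57.6° gives HB at -135.60° from the x-axis; with |HB| = 13.0, B = (-11.367, 0.68585). ∠HBU = 54.8° gives BU at -10.400° from the x-axis; with |BU| = 14.7, U = (3.0912, -1.9678). ∠BUS = 93.2° gives US at 76.400° from the x-axis; with |US| = 27.9, S = (9.6517, 25.150). The perpendicularity gives SM at right angles to US, so SM runs at 166.40°; with |SM| = 11.0, M = (-1.0399, 27.736). Then |HM| = |M − H| = 17.985.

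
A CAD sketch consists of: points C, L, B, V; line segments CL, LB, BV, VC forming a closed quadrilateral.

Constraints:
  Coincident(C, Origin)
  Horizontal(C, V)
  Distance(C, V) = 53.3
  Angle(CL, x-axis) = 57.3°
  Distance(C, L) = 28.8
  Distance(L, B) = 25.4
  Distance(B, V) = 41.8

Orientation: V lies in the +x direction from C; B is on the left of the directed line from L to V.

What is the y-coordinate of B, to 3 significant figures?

38.4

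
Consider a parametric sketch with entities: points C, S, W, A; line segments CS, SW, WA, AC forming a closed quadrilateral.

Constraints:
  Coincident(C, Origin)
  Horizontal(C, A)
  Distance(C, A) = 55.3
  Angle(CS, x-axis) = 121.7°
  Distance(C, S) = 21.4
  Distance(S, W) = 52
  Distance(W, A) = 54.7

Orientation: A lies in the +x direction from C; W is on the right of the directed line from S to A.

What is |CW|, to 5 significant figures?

30.992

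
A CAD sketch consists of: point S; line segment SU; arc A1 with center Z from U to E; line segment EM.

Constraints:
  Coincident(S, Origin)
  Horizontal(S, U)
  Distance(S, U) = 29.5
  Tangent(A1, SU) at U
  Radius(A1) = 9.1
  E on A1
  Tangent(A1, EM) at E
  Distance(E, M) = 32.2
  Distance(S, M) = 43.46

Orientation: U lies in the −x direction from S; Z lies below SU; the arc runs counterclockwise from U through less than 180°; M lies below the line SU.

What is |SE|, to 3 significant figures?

39.5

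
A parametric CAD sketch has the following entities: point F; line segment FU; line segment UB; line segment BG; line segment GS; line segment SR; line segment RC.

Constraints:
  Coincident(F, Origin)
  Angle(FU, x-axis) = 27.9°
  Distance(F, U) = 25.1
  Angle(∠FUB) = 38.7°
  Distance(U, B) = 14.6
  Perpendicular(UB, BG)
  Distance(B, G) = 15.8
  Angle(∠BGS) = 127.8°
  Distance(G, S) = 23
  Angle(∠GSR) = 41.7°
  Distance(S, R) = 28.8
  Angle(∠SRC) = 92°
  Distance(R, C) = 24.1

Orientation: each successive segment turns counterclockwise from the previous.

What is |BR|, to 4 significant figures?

13.02

∠BGS = 127.8° gives GS at -48.60° from the x-axis; with |GS| = 23.0, S = (20.09, -18.29). ∠GSR = 41.7° gives SR at 89.70° from the x-axis; with |SR| = 28.8, R = (20.24, 10.51). Then |BR| = |R − B| = 13.02.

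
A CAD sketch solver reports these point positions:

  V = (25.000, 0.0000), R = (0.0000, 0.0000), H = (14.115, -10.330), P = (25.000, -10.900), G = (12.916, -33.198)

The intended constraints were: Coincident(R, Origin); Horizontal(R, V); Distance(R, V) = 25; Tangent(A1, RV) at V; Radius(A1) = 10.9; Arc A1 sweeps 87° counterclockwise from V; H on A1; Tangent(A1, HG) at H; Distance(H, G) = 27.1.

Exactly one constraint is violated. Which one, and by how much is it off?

Distance(H, G) = 27.1 — off by 4.20.

R = (0.00, 0.00) ✓; R.y = 0.00, V.y = 0.00 ✓; |RV| = 25.00 ✓; ∠(PV, VR) = 90.00° ✓; |PV| = 10.90 ✓; bearing(P→H) − bearing(P→V) = 87.00° ✓; |PH| = 10.90 ✓; ∠(PH, HG) = 90.00° ✓; |HG| = 22.90 ✗.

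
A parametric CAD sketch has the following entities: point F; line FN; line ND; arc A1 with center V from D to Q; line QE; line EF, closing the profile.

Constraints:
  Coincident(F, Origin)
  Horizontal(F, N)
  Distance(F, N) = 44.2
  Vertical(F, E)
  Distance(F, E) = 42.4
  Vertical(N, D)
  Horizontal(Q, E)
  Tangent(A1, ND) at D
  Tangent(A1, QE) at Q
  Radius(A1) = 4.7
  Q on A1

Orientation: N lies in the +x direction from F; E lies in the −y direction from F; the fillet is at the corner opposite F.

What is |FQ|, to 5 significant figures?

57.948

F is at the origin; F and N share the same y with |FN| = 44.2 and N on the +x side, so N = (44.200, 0.0000). FE is vertical with |FE| = 42.4 and E on the −y side, so E = (0.0000, -42.400). The virtual corner opposite F is at (44.200, -42.400). The tangent condition forces VD to be normal to ND and A1 meets QE tangentially, so VQ is at right angles to QE, with radius 4.7, so the center V sits 4.7 in from both sides at V = (39.500, -37.700). That places the tangent points at D = (44.200, -37.700) on ND and Q = (39.500, -42.400) on QE. Then |FQ| = |Q − F| = 57.948.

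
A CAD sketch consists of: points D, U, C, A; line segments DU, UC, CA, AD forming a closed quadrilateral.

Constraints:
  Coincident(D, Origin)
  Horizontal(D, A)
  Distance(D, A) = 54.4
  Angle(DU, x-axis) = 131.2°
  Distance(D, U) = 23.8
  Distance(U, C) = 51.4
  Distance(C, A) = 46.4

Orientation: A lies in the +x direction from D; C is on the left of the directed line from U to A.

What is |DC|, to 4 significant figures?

50.41

D is at the origin; D and A share the same y with |DA| = 54.4 and A in +x, so A = (54.4, 0). DU runs at 131.2° with |DU| = 23.8, so U = (-15.68, 17.91). C is determined by |UC| = 51.4 and |CA| = 46.4 together: it lies at the intersection of circle(U, 51.4) and circle(A, 46.4). With |UA| = 72.33, the foot of the radical line on UA is 39.54 from U and the perpendicular offset is √(51.4² − 39.54²) = 32.84. Taking the left-of-UA solution: C = (30.77, 39.93).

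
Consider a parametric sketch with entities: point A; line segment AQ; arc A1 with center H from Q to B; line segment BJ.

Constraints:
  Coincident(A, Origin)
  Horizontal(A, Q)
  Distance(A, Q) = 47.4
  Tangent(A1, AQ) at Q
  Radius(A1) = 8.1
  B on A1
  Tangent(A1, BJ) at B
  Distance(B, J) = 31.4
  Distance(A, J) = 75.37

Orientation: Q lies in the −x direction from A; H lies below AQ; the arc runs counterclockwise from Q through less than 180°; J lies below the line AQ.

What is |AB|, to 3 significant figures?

55.0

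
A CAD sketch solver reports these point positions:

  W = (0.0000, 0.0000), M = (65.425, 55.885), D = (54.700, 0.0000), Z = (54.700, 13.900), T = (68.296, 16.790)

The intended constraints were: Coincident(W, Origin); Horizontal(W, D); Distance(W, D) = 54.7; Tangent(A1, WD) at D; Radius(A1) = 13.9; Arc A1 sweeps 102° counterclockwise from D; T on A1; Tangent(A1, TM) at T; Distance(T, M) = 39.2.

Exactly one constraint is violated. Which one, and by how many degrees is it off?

Tangent(A1, TM) at T — off by 7.80°.

W = (0.00, 0.00) ✓; W.y = 0.00, D.y = 0.00 ✓; |WD| = 54.70 ✓; ∠(ZD, DW) = 90.00° ✓; |ZD| = 13.90 ✓; bearing(Z→T) − bearing(Z→D) = 102.0° ✓; |ZT| = 13.90 ✓; ∠(ZT, TM) = 97.80° ✗; |TM| = 39.20 ✓.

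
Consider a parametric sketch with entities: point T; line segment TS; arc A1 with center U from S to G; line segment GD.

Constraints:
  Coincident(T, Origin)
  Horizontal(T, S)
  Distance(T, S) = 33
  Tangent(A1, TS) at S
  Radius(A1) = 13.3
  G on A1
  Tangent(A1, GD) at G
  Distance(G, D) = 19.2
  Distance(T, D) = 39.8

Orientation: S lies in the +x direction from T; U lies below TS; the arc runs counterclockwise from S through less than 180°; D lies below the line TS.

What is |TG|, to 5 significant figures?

24.462

Checks: |TS| = 33.00 ✓; |UG| = 13.30 ✓; ∠(UG, GD) = 90.00° ✓; |GD| = 19.20 ✓; |TD| = 39.80 ✓.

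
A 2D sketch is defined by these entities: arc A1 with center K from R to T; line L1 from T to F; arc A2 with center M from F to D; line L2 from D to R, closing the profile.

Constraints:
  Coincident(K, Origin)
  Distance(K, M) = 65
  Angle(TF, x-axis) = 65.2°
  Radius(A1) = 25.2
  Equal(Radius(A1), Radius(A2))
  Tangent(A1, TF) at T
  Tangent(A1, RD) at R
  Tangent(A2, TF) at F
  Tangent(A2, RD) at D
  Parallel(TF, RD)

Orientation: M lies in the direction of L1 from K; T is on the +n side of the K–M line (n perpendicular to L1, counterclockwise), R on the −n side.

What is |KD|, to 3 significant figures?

69.7

The slot axis is L1's direction at 65.2°, so u = (cos 65.2°, sin 65.2°) = (0.419, 0.908) and n = (−sin 65.2°, cos 65.2°) = (-0.908, 0.419). K is at the origin and M lies 65.0 along u from K, so M = 65.0·u = (27.3, 59.0). Tangency of A1 to both parallel lines with radius 25.2 puts T and R at K ± 25.2·n: T = (-22.9, 10.6), R = (22.9, -10.6). Equal radii place F and D the same way about M: F = M + 25.2·n = (4.39, 69.6), D = M − 25.2·n = (50.1, 48.4). Then |KD| = |D − K| = 69.7.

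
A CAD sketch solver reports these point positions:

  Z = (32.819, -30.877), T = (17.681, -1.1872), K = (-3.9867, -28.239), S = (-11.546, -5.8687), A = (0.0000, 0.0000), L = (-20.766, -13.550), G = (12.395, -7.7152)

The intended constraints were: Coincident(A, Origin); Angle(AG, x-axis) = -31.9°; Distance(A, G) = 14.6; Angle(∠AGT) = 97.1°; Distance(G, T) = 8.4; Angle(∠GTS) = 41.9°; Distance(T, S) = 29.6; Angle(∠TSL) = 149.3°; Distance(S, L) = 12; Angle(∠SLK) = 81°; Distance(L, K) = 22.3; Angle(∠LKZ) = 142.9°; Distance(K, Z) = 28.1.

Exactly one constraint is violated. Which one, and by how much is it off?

Distance(K, Z) = 28.1 — off by 8.80.

A = (0.00, 0.00) ✓; AG at -31.90° ✓; |AG| = 14.60 ✓; ∠AGT = 97.10° ✓; |GT| = 8.400 ✓; ∠GTS = 41.90° ✓; |TS| = 29.60 ✓; ∠TSL = 149.3° ✓; |SL| = 12.00 ✓; ∠SLK = 81.00° ✓; |LK| = 22.30 ✓; ∠LKZ = 142.9° ✓; |KZ| = 36.90 ✗.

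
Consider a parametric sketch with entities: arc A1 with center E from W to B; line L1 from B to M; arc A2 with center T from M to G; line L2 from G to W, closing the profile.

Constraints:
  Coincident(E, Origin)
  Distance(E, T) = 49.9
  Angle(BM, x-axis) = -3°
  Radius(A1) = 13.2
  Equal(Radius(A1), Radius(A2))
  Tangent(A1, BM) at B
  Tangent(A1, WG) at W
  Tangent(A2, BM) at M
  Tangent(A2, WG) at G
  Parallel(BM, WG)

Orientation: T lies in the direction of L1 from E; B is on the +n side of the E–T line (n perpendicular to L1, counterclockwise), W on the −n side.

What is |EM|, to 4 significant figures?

51.62

The slot axis is L1's direction at -3.0°, so u = (cos -3.0°, sin -3.0°) = (0.9986, -0.05234) and n = (−sin -3.0°, cos -3.0°) = (0.05234, 0.9986). E is at the origin and T lies 49.9 along u from E, so T = 49.9·u = (49.83, -2.612). Tangency of A1 to both parallel lines with radius 13.2 puts B and W at E ± 13.2·n: B = (0.6908, 13.18), W = (-0.6908, -13.18). Equal radii place M and G the same way about T: M = T + 13.2·n = (50.52, 10.57), G = T − 13.2·n = (49.14, -15.79). Then |EM| = |M − E| = 51.62.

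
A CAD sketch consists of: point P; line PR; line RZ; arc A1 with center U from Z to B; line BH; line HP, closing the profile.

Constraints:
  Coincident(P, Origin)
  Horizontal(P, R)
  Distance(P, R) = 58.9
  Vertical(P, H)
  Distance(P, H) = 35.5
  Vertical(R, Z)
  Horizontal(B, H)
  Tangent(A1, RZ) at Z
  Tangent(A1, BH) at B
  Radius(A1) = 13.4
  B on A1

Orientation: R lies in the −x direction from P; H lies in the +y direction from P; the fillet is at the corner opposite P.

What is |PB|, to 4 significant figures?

57.71

P is at the origin; PR is horizontal with |PR| = 58.9 and R on the −x side, so R = (-58.90, 0.000). P and H share the same x with |PH| = 35.5 and H on the +y side, so H = (0.000, 35.50). The virtual corner opposite P is at (-58.90, 35.50). Tangency of A1 to RZ means the radius UZ is perpendicular to RZ and the tangent condition forces UB to be normal to BH, with radius 13.4, so the center U sits 13.4 in from both sides at U = (-45.50, 22.10). That places the tangent points at Z = (-58.90, 22.10) on RZ and B = (-45.50, 35.50) on BH. Then |PB| = |B − P| = 57.71.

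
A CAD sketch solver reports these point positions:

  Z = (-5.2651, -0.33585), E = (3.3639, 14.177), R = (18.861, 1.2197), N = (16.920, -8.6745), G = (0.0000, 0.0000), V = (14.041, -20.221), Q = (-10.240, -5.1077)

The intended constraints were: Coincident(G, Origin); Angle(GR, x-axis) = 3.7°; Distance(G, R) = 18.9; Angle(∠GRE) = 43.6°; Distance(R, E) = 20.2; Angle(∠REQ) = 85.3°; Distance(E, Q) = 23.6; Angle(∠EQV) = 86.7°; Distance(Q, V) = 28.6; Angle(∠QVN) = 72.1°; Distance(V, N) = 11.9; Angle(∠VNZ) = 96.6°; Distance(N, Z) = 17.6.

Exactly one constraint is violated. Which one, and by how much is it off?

Distance(N, Z) = 17.6 — off by 6.10.

G = (0.00, 0.00) ✓; GR at 3.700° ✓; |GR| = 18.90 ✓; ∠GRE = 43.60° ✓; |RE| = 20.20 ✓; ∠REQ = 85.30° ✓; |EQ| = 23.60 ✓; ∠EQV = 86.70° ✓; |QV| = 28.60 ✓; ∠QVN = 72.10° ✓; |VN| = 11.90 ✓; ∠VNZ = 96.60° ✓; |NZ| = 23.70 ✗.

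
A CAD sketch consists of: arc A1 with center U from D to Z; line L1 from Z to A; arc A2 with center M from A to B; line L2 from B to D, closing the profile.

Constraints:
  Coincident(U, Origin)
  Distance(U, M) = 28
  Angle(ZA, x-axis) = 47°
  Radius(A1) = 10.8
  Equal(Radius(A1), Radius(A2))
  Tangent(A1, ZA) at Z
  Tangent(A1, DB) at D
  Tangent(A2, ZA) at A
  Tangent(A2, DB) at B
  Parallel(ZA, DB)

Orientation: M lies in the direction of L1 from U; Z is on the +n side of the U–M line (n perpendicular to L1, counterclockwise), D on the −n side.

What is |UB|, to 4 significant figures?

30.01

Tangency of A1 to both parallel lines with radius 10.8 puts Z and D at U ± 10.8·n: Z = (-7.899, 7.366), D = (7.899, -7.366). Equal radii place A and B the same way about M: A = M + 10.8·n = (11.20, 27.84), B = M − 10.8·n = (26.99, 13.11). Then |UB| = |B − U| = 30.01.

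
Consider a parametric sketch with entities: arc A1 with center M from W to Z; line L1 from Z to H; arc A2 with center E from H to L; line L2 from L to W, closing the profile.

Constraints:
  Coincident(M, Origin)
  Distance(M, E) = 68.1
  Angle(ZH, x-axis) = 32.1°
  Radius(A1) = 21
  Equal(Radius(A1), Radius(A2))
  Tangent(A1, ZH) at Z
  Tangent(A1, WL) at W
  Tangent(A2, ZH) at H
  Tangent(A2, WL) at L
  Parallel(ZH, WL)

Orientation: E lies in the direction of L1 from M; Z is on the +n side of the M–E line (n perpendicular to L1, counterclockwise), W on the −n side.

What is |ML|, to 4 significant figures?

71.26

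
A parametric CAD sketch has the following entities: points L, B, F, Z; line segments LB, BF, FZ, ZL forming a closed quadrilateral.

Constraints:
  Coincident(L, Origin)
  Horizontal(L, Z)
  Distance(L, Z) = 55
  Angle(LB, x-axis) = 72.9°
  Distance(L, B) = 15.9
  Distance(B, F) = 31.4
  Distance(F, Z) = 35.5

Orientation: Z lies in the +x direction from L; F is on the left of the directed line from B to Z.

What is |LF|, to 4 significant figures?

43.57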